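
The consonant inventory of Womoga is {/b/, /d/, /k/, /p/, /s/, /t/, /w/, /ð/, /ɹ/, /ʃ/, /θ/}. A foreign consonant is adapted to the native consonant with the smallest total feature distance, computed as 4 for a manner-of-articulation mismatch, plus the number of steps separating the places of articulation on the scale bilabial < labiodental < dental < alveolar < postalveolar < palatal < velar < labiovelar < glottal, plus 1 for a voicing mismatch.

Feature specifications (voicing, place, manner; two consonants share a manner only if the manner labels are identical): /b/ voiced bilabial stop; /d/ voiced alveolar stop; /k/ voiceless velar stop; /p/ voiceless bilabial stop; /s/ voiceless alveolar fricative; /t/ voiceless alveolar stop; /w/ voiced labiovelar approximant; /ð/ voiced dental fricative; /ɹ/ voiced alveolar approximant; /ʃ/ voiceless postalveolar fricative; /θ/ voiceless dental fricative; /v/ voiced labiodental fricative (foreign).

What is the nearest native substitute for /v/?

/ð/ is closest: same manner (fricative), place distance 1 (labiodental→dental), same voicing; total 1. Next closest is /θ/ at distance 2.

ð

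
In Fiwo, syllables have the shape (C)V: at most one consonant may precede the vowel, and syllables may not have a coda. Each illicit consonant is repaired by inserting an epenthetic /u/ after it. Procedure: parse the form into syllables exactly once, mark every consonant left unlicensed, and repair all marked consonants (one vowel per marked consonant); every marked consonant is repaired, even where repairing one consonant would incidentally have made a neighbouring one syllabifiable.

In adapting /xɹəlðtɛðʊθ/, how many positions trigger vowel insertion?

4

The unsyllabifiable consonants are /x/, /l/, /ð/, /θ/; each receives one epenthetic vowel.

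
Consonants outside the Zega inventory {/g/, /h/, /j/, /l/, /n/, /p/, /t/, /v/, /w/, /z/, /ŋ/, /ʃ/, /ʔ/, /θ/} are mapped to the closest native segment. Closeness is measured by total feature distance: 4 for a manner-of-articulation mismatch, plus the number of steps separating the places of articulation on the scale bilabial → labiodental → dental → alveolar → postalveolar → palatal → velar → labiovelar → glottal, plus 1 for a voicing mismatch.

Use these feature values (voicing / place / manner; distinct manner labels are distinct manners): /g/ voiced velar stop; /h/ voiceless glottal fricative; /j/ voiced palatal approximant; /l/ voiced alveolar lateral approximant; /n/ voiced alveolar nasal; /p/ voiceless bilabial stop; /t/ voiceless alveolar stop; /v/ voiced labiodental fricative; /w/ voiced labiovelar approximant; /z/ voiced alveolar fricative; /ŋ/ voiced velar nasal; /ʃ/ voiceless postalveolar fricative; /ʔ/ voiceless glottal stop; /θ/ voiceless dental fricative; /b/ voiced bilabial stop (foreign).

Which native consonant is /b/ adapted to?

/p/ is closest: same manner (stop), place distance 0 (bilabial→bilabial), voicing differs (+1); total 1. Next closest is /t/ at distance 4.

p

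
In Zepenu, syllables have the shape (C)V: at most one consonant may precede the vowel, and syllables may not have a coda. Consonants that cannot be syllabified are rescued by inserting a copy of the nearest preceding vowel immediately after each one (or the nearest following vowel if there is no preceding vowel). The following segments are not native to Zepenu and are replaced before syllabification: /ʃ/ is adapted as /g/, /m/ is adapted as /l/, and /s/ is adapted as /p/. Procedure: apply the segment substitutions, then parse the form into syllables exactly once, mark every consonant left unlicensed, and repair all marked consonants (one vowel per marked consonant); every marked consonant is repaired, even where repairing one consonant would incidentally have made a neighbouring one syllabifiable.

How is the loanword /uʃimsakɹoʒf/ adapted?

Substitution: /ʃ/ → /g/, /m/ → /l/, /s/ → /p/, giving /ugilpakɹoʒf/.
Under (C)V, the unsyllabifiable consonants are /l/, /k/, /ʒ/, /f/ (no codas are permitted; onsets are limited to one consonant).
Each unlicensed consonant becomes the onset of a new syllable: /l/ → /li/, /k/ → /ka/, /ʒ/ → /ʒo/, /f/ → /fo/.

ugilipakaɹoʒofo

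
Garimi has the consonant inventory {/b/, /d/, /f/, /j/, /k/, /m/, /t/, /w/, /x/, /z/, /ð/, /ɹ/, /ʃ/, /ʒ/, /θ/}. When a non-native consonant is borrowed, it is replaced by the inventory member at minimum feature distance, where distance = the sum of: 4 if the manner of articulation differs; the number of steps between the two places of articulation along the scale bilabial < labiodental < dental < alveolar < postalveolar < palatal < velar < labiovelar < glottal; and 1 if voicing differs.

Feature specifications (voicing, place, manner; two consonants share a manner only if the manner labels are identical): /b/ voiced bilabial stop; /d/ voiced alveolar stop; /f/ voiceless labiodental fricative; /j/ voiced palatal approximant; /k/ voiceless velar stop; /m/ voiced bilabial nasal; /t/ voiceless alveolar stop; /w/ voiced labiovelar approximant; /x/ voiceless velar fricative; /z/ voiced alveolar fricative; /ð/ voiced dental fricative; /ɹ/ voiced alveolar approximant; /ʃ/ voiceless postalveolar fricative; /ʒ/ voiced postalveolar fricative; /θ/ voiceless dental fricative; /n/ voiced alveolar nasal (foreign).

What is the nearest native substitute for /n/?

m

/m/ is closest: same manner (nasal), place distance 3 (alveolar→bilabial), same voicing; total 3. Next closest is /d/ at distance 4.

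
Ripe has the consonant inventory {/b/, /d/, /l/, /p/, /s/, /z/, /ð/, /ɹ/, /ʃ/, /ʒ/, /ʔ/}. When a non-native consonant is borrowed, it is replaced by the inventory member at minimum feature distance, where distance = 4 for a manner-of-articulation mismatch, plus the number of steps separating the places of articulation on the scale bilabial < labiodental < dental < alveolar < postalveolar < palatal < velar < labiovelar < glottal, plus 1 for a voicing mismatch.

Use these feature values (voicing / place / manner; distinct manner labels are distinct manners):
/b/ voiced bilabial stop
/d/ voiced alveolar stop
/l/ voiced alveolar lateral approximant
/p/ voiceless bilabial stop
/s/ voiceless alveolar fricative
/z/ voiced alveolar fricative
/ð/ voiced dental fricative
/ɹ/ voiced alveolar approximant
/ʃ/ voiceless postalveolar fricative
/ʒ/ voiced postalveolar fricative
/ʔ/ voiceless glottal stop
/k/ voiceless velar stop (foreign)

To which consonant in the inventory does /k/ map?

ʔ

/ʔ/ is closest: same manner (stop), place distance 2 (velar→glottal), same voicing; total 2. Next closest is /d/ at distance 4.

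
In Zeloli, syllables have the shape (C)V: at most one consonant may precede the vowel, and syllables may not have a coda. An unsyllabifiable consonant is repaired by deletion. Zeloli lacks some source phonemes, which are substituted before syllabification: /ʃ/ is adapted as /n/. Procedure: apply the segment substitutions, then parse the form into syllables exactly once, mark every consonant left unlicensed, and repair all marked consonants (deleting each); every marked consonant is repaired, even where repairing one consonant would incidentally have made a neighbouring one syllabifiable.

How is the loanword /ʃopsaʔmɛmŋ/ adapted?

nosamɛ

Substitution: /ʃ/ → /n/, giving /nopsaʔmɛmŋ/.
Under (C)V, the unsyllabifiable consonants are /p/, /ʔ/, /m/, /ŋ/ (no codas are permitted; onsets are limited to one consonant).
Deletion applies to /p/, /ʔ/, /m/, /ŋ/.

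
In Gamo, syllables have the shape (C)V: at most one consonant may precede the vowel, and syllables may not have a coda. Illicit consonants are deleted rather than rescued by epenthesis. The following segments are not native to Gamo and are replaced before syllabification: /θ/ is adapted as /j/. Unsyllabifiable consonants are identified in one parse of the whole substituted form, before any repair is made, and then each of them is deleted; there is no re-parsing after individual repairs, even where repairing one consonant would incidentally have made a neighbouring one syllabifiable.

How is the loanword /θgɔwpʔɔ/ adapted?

Substitution: /θ/ → /j/, giving /jgɔwpʔɔ/.
Syllabifying with onset maximization leaves /j/, /w/, /p/ stranded (no codas are permitted; onsets are limited to one consonant).
Deleting the stranded consonants removes /j/, /w/, /p/.

gɔʔɔ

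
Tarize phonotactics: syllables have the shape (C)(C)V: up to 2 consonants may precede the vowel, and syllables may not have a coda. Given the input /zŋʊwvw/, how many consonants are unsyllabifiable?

3

The consonants /w/, /v/, /w/ cannot be parsed into a legal (C)(C)V syllable (no codas are permitted; onsets may contain at most 2 consonants).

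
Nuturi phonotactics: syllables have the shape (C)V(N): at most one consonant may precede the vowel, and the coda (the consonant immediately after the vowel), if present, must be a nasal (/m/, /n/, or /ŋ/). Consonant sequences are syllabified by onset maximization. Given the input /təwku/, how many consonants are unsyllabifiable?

1

The consonants /w/ cannot be parsed into a legal (C)V(N) syllable (only a nasal (/m/, /n/, or /ŋ/) is licensed in coda position; onsets are limited to one consonant).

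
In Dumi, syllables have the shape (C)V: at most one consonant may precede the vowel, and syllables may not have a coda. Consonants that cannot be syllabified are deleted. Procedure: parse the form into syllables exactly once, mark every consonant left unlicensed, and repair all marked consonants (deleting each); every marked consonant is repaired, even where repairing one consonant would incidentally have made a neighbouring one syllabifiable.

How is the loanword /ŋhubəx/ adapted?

hubə

Under (C)V, the unsyllabifiable consonants are /ŋ/, /x/ (no codas are permitted; onsets are limited to one consonant).
Each unlicensed consonant is deleted: /ŋ/, /x/.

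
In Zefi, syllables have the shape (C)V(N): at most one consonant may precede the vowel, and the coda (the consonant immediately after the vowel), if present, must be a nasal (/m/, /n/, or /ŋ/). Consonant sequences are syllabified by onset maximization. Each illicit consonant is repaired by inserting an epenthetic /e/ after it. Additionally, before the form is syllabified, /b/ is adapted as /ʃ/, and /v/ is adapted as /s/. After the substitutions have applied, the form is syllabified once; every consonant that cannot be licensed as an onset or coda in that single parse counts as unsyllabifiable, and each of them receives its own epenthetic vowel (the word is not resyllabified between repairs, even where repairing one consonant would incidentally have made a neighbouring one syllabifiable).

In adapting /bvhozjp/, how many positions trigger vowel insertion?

5

After substitution the input is /ʃshozjp/.
The unsyllabifiable consonants are /ʃ/, /s/, /z/, /j/, /p/; each receives one epenthetic vowel.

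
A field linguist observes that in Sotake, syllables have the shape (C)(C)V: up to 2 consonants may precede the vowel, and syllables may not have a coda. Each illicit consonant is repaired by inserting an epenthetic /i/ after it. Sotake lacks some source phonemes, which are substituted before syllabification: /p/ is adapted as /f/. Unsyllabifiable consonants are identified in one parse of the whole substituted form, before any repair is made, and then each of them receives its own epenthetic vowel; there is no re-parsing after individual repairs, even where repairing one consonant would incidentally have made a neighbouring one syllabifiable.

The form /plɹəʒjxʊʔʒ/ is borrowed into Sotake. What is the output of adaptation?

Substitution: /p/ → /f/, giving /flɹəʒjxʊʔʒ/.
The consonants /f/, /ʒ/, /ʔ/, /ʒ/ cannot be parsed into a legal (C)(C)V syllable (no codas are permitted; onsets may contain at most 2 consonants).
Epenthesis after each stranded consonant: /f/ → /fi/, /ʒ/ → /ʒi/, /ʔ/ → /ʔi/, /ʒ/ → /ʒi/.

filɹəʒijxʊʔiʒi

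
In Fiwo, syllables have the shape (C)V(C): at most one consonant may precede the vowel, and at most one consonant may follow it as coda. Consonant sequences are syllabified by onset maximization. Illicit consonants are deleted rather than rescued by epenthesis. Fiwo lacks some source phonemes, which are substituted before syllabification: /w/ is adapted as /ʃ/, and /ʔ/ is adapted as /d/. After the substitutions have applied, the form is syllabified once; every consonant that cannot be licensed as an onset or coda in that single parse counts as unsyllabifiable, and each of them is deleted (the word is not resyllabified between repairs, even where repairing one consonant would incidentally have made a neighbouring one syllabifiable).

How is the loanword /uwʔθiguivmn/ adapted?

uʃθiguiv

Substitution: /w/ → /ʃ/, /ʔ/ → /d/, giving /uʃdθiguivmn/.
The consonants /d/, /m/, /n/ cannot be parsed into a legal (C)V(C) syllable (at most one coda consonant is licensed; onsets are limited to one consonant).
Deletion applies to /d/, /m/, /n/.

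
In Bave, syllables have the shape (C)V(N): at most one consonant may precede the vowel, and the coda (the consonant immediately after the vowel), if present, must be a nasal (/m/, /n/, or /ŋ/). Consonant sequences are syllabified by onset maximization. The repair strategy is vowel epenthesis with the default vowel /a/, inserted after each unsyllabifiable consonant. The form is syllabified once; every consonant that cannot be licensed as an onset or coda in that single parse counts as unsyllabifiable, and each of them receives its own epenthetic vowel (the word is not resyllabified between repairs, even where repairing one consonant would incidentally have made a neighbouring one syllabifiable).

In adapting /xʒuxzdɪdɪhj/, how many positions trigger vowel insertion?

The unsyllabifiable consonants are /x/, /x/, /z/, /h/, /j/; each receives one epenthetic vowel.

5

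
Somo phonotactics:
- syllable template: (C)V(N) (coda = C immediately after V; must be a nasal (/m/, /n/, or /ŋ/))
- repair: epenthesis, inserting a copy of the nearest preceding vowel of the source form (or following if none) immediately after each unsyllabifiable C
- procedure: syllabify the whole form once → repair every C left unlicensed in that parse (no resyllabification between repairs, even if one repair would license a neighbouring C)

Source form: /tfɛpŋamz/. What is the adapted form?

Under (C)V(N), the unsyllabifiable consonants are /t/, /p/, /z/ (only a nasal (/m/, /n/, or /ŋ/) is licensed in coda position; onsets are limited to one consonant).
Inserting the epenthetic vowel yields /t/ → /tɛ/, /p/ → /pɛ/, /z/ → /za/.

tɛfɛpɛŋamza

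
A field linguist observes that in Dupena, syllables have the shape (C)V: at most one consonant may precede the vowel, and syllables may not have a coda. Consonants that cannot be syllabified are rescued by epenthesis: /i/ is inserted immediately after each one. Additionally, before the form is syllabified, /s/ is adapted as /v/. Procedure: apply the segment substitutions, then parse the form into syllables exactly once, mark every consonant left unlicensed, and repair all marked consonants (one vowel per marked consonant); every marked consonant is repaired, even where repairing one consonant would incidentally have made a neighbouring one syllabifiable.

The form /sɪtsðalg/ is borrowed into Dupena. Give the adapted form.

vɪtiviðaligi

Substitution: /s/ → /v/, giving /vɪtvðalg/.
Syllabifying with onset maximization leaves /t/, /v/, /l/, /g/ stranded (no codas are permitted; onsets are limited to one consonant).
Each unlicensed consonant becomes the onset of a new syllable: /t/ → /ti/, /v/ → /vi/, /l/ → /li/, /g/ → /gi/.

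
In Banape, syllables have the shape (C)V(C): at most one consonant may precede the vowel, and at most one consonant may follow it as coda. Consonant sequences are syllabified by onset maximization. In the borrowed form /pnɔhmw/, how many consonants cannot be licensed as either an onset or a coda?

Under (C)V(C), the unsyllabifiable consonants are /p/, /m/, /w/ (at most one coda consonant is licensed; onsets are limited to one consonant).

3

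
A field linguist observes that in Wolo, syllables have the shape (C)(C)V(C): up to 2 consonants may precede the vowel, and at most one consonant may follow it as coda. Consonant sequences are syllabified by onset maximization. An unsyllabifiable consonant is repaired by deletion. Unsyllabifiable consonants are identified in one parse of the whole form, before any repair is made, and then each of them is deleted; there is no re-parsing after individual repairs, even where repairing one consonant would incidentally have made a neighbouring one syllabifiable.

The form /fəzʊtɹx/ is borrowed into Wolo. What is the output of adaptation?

The consonants /ɹ/, /x/ cannot be parsed into a legal (C)(C)V(C) syllable (at most one coda consonant is licensed; onsets may contain at most 2 consonants).
Deletion applies to /ɹ/, /x/.

fəzʊt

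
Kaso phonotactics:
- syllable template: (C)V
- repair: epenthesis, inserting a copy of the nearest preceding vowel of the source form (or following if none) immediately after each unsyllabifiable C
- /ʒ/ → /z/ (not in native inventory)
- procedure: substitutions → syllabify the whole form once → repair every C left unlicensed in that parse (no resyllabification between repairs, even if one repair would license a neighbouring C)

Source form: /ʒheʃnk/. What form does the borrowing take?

zeheʃeneke

Substitution: /ʒ/ → /z/, giving /zheʃnk/.
Under (C)V, the unsyllabifiable consonants are /z/, /ʃ/, /n/, /k/ (no codas are permitted; onsets are limited to one consonant).
Each unlicensed consonant becomes the onset of a new syllable: /z/ → /ze/, /ʃ/ → /ʃe/, /n/ → /ne/, /k/ → /ke/.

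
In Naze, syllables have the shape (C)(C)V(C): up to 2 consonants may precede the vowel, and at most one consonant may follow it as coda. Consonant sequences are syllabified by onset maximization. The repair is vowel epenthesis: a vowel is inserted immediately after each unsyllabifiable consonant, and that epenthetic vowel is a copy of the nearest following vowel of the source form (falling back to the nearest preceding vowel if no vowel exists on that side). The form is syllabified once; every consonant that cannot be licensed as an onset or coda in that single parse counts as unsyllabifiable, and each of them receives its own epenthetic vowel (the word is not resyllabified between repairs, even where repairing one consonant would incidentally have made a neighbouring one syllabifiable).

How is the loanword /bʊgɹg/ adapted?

bʊgɹʊgʊ

The consonants /ɹ/, /g/ cannot be parsed into a legal (C)(C)V(C) syllable (at most one coda consonant is licensed; onsets may contain at most 2 consonants).
Each unlicensed consonant becomes the onset of a new syllable: /ɹ/ → /ɹʊ/, /g/ → /gʊ/.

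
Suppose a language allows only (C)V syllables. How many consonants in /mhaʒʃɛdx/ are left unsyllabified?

4

Syllabifying with onset maximization leaves /m/, /ʒ/, /d/, /x/ stranded (no codas are permitted; onsets are limited to one consonant).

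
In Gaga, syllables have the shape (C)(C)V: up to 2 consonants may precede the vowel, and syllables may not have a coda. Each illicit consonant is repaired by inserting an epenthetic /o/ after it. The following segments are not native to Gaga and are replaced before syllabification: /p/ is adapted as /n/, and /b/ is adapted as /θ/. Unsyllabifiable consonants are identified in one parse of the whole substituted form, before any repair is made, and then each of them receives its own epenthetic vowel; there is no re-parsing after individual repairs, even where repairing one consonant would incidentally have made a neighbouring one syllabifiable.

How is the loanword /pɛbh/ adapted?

Substitution: /p/ → /n/, /b/ → /θ/, giving /nɛθh/.
Under (C)(C)V, the unsyllabifiable consonants are /θ/, /h/ (no codas are permitted; onsets may contain at most 2 consonants).
Inserting the epenthetic vowel yields /θ/ → /θo/, /h/ → /ho/.

nɛθoho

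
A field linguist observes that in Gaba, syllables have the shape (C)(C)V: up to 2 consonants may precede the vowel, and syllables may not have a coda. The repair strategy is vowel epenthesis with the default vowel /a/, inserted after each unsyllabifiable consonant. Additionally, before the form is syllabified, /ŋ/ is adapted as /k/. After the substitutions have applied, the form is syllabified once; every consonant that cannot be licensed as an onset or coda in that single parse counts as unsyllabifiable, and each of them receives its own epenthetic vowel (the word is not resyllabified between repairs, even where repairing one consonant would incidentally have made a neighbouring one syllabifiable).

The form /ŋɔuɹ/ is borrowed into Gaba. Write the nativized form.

kɔuɹa

Substitution: /ŋ/ → /k/, giving /kɔuɹ/.
Under (C)(C)V, the unsyllabifiable consonants are /ɹ/ (no codas are permitted; onsets may contain at most 2 consonants).
Epenthesis after each stranded consonant: /ɹ/ → /ɹa/.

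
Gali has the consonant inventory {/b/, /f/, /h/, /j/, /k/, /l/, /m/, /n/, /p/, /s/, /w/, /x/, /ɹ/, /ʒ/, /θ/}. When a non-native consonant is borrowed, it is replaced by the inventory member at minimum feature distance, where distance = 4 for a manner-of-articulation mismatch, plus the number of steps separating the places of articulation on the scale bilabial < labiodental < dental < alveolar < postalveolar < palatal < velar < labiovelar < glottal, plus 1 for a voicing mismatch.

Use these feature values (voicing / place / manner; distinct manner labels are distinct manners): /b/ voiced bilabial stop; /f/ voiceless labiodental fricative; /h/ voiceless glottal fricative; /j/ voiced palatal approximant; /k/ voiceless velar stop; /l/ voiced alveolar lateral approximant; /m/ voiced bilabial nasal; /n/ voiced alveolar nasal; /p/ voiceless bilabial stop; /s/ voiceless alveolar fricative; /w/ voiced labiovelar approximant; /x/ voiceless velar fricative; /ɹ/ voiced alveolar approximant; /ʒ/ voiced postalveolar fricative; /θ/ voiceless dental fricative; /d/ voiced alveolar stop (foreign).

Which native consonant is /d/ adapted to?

b

/b/ is closest: same manner (stop), place distance 3 (alveolar→bilabial), same voicing; total 3. Next closest is /k/ at distance 4.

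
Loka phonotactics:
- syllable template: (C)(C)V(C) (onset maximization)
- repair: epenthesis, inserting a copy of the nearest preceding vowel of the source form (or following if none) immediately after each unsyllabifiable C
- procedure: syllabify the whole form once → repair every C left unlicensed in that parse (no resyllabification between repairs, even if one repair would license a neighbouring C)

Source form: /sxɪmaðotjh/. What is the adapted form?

The consonants /j/, /h/ cannot be parsed into a legal (C)(C)V(C) syllable (at most one coda consonant is licensed; onsets may contain at most 2 consonants).
Epenthesis after each stranded consonant: /j/ → /jo/, /h/ → /ho/.

sxɪmaðotjoho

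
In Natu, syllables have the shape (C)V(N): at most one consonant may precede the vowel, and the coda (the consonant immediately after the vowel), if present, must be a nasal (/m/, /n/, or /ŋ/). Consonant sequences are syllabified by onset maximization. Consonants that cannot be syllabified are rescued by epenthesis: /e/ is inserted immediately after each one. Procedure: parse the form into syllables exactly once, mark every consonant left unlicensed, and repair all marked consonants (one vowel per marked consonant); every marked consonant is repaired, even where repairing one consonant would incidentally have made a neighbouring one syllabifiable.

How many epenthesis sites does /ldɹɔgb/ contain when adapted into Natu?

The unsyllabifiable consonants are /l/, /d/, /g/, /b/; each receives one epenthetic vowel.

4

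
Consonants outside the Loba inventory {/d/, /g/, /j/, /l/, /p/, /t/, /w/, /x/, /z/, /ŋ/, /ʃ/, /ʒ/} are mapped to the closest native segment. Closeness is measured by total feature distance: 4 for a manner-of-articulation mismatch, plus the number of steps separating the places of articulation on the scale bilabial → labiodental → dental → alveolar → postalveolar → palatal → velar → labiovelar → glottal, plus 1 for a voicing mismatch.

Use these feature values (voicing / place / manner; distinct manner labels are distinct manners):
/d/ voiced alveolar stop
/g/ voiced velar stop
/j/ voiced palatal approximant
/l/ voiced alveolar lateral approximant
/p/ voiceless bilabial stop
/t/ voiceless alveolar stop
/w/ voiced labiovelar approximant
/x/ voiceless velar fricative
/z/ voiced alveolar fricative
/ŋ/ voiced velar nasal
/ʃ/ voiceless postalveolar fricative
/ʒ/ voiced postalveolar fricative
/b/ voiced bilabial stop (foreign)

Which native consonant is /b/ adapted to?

p

/p/ is closest: same manner (stop), place distance 0 (bilabial→bilabial), voicing differs (+1); total 1. Next closest is /d/ at distance 3.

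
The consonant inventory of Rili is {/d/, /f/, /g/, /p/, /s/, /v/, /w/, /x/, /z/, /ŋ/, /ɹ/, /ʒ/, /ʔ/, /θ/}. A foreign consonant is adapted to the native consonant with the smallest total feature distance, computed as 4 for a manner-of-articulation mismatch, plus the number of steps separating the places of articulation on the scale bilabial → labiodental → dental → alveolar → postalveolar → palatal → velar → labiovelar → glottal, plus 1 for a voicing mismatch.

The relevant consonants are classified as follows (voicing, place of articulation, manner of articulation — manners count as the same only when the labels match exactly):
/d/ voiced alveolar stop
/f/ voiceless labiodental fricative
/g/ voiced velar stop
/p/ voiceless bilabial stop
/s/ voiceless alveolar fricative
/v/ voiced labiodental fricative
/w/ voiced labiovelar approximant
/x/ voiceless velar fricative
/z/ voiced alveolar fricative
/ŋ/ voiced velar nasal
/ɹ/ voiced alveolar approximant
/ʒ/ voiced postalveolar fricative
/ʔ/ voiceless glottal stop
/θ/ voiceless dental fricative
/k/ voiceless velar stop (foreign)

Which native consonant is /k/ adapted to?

/g/ is closest: same manner (stop), place distance 0 (velar→velar), voicing differs (+1); total 1. Next closest is /ʔ/ at distance 2.

g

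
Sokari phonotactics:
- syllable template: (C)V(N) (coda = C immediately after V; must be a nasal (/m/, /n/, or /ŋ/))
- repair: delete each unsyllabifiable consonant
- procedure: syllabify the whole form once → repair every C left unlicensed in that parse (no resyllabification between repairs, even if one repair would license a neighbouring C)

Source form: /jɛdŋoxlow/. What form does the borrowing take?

jɛŋolo

The consonants /d/, /x/, /w/ cannot be parsed into a legal (C)V(N) syllable (only a nasal (/m/, /n/, or /ŋ/) is licensed in coda position; onsets are limited to one consonant).
Deletion applies to /d/, /x/, /w/.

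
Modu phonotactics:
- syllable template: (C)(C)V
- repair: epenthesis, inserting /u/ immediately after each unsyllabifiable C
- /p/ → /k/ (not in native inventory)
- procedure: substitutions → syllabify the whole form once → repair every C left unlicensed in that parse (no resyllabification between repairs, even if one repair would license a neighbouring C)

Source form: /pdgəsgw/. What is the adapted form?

kudgəsuguwu

Substitution: /p/ → /k/, giving /kdgəsgw/.
Syllabifying with onset maximization leaves /k/, /s/, /g/, /w/ stranded (no codas are permitted; onsets may contain at most 2 consonants).
Inserting the epenthetic vowel yields /k/ → /ku/, /s/ → /su/, /g/ → /gu/, /w/ → /wu/.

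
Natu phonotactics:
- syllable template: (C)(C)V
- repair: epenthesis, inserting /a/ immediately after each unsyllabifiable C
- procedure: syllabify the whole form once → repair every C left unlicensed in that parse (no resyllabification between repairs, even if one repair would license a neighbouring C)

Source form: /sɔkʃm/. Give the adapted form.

The consonants /k/, /ʃ/, /m/ cannot be parsed into a legal (C)(C)V syllable (no codas are permitted; onsets may contain at most 2 consonants).
Each unlicensed consonant becomes the onset of a new syllable: /k/ → /ka/, /ʃ/ → /ʃa/, /m/ → /ma/.

sɔkaʃama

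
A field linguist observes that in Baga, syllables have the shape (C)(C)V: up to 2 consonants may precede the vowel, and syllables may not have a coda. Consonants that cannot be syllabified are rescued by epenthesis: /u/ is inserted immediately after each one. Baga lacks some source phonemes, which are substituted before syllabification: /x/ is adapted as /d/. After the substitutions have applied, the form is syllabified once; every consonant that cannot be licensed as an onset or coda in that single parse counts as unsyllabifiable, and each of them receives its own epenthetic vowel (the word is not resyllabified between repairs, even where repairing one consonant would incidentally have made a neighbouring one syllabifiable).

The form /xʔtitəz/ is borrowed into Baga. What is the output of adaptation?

duʔtitəzu

Substitution: /x/ → /d/, giving /dʔtitəz/.
Syllabifying with onset maximization leaves /d/, /z/ stranded (no codas are permitted; onsets may contain at most 2 consonants).
Each unlicensed consonant becomes the onset of a new syllable: /d/ → /du/, /z/ → /zu/.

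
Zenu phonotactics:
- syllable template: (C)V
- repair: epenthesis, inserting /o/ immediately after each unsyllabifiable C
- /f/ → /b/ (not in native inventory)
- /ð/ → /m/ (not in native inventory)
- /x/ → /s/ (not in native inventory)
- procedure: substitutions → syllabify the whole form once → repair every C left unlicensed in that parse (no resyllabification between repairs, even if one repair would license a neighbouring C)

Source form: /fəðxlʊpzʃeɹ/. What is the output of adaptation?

bəmosolʊpozoʃeɹo

Substitution: /f/ → /b/, /ð/ → /m/, /x/ → /s/, giving /bəmslʊpzʃeɹ/.
Syllabifying with onset maximization leaves /m/, /s/, /p/, /z/, /ɹ/ stranded (no codas are permitted; onsets are limited to one consonant).
Inserting the epenthetic vowel yields /m/ → /mo/, /s/ → /so/, /p/ → /po/, /z/ → /zo/, /ɹ/ → /ɹo/.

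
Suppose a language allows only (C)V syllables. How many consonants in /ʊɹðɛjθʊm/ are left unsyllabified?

Under (C)V, the unsyllabifiable consonants are /ɹ/, /j/, /m/ (no codas are permitted; onsets are limited to one consonant).

3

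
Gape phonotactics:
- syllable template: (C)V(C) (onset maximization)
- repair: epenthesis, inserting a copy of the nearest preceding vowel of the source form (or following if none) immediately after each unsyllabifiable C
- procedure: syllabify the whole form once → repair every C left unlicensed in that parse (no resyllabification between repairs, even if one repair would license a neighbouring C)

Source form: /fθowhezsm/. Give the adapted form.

foθowhezseme

The consonants /f/, /s/, /m/ cannot be parsed into a legal (C)V(C) syllable (at most one coda consonant is licensed; onsets are limited to one consonant).
Epenthesis after each stranded consonant: /f/ → /fo/, /s/ → /se/, /m/ → /me/.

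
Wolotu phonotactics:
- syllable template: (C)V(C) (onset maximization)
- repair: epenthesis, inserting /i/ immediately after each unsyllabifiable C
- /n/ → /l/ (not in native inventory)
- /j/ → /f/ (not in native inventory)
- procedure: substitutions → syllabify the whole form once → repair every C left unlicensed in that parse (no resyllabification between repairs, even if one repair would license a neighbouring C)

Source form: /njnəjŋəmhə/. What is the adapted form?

lifiləfŋəmhə

Substitution: /n/ → /l/, /j/ → /f/, giving /lfləfŋəmhə/.
Syllabifying with onset maximization leaves /l/, /f/ stranded (at most one coda consonant is licensed; onsets are limited to one consonant).
Each unlicensed consonant becomes the onset of a new syllable: /l/ → /li/, /f/ → /fi/.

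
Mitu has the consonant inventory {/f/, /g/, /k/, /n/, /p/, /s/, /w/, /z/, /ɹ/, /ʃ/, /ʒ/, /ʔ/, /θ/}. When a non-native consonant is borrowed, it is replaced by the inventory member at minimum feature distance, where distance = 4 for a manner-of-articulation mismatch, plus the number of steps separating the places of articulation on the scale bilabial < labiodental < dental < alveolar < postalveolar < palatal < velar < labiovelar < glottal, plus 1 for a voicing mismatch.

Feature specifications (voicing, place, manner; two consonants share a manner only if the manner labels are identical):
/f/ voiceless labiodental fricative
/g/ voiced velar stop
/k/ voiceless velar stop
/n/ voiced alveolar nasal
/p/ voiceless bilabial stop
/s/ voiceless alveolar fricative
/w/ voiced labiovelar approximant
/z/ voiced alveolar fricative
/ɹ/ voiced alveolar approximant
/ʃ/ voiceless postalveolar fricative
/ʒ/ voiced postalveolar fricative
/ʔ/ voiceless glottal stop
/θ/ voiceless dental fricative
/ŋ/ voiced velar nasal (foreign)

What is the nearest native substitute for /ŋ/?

/n/ is closest: same manner (nasal), place distance 3 (velar→alveolar), same voicing; total 3. Next closest is /g/ at distance 4.

n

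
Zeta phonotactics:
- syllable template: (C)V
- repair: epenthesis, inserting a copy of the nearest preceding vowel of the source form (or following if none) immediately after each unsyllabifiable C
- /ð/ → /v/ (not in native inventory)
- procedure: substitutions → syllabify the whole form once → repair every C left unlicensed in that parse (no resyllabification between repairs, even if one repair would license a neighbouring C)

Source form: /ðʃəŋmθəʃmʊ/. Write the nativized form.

Substitution: /ð/ → /v/, giving /vʃəŋmθəʃmʊ/.
The consonants /v/, /ŋ/, /m/, /ʃ/ cannot be parsed into a legal (C)V syllable (no codas are permitted; onsets are limited to one consonant).
Epenthesis after each stranded consonant: /v/ → /və/, /ŋ/ → /ŋə/, /m/ → /mə/, /ʃ/ → /ʃə/.

vəʃəŋəməθəʃəmʊ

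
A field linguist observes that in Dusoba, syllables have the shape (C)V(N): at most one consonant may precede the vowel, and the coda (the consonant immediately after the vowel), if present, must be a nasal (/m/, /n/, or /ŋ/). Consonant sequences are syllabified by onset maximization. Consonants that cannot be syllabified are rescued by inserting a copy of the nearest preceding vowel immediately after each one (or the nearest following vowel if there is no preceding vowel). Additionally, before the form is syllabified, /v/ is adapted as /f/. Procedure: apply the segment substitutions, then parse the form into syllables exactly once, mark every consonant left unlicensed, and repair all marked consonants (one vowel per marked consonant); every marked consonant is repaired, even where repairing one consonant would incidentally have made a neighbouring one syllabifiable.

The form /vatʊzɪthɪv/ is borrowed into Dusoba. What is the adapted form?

Substitution: /v/ → /f/, giving /fatʊzɪthɪf/.
Syllabifying with onset maximization leaves /t/, /f/ stranded (only a nasal (/m/, /n/, or /ŋ/) is licensed in coda position; onsets are limited to one consonant).
Epenthesis after each stranded consonant: /t/ → /tɪ/, /f/ → /fɪ/.

fatʊzɪtɪhɪfɪ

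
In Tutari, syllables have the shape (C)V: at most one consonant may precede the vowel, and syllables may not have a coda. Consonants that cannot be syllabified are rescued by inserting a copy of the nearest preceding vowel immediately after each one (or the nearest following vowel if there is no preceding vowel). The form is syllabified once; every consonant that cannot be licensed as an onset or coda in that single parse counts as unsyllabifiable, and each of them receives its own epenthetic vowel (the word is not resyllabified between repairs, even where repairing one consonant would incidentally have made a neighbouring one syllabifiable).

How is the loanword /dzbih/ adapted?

Under (C)V, the unsyllabifiable consonants are /d/, /z/, /h/ (no codas are permitted; onsets are limited to one consonant).
Epenthesis after each stranded consonant: /d/ → /di/, /z/ → /zi/, /h/ → /hi/.

dizibihi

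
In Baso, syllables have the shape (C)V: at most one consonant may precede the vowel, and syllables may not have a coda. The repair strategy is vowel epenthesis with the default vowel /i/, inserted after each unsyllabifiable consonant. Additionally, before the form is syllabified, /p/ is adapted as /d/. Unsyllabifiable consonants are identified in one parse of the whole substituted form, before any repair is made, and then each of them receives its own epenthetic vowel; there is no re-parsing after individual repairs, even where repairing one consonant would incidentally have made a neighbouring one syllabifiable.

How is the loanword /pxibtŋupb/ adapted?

dixibitiŋudibi

Substitution: /p/ → /d/, giving /dxibtŋudb/.
Syllabifying with onset maximization leaves /d/, /b/, /t/, /d/, /b/ stranded (no codas are permitted; onsets are limited to one consonant).
Each unlicensed consonant becomes the onset of a new syllable: /d/ → /di/, /b/ → /bi/, /t/ → /ti/, /d/ → /di/, /b/ → /bi/.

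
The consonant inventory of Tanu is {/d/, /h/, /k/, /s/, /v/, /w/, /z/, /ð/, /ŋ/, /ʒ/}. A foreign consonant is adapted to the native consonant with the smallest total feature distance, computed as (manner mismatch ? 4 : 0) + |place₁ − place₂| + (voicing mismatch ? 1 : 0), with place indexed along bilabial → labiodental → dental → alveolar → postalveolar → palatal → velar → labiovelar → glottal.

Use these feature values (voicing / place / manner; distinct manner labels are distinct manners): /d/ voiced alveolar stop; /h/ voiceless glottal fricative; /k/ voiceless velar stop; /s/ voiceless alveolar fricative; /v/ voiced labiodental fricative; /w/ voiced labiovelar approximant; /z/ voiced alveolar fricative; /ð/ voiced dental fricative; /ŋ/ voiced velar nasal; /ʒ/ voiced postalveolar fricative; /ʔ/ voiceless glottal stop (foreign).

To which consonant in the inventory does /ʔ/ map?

/k/ is closest: same manner (stop), place distance 2 (glottal→velar), same voicing; total 2. Next closest is /h/ at distance 4.

k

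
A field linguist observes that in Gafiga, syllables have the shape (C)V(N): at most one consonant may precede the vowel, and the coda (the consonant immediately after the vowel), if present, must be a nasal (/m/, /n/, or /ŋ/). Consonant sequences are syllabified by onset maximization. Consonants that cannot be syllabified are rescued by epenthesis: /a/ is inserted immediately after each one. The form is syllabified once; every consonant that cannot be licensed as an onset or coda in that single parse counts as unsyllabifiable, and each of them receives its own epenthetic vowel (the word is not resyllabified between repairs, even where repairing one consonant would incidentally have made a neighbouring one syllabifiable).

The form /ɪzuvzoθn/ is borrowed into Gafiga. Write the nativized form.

ɪzuvazoθana

Under (C)V(N), the unsyllabifiable consonants are /v/, /θ/, /n/ (only a nasal (/m/, /n/, or /ŋ/) is licensed in coda position; onsets are limited to one consonant).
Inserting the epenthetic vowel yields /v/ → /va/, /θ/ → /θa/, /n/ → /na/.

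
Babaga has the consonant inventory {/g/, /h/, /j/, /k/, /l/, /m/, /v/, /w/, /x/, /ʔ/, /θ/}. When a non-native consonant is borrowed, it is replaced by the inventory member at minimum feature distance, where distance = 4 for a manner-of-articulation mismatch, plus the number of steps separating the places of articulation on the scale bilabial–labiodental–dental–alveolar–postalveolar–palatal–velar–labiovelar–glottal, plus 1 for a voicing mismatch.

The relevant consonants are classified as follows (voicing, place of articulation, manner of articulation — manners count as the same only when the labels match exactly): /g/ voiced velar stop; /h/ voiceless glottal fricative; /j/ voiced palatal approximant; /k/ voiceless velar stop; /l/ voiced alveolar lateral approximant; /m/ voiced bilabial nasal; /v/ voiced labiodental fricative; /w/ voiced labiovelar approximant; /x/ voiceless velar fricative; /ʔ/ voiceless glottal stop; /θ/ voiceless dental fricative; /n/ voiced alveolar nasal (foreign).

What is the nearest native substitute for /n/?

m

/m/ is closest: same manner (nasal), place distance 3 (alveolar→bilabial), same voicing; total 3. Next closest is /l/ at distance 4.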